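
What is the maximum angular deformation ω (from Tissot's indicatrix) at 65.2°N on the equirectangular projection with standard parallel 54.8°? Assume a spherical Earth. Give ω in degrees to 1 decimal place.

18.1°

The equidistant cylindrical projection with φ₀ = 54.8° has h = 1 (meridians true) and k = cos φ₀ / cos φ along parallels.
At 65.2°: h = 1.000, k = 1.374; principal scales a = 1.374, b = 1.000.
sin(ω/2) = (a − b)/(a + b) = 0.3743/2.374 = 0.1576, so ω = 2 arcsin(0.1576) ≈ 18.1°.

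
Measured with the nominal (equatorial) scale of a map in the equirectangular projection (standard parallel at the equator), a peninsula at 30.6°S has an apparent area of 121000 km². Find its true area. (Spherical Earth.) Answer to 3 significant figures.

104000 km²

Plate carrée maps x = Rλ, y = Rφ. The meridian scale is h = 1 and the parallel scale is k = 1/cos φ = sec φ.
Areal scale = h·k = 1 × sec φ; at 30.6°, h = 1.000, k = 1.162, so h·k = 1.162.
True area = apparent / (areal scale) = 121000 / 1.162 ≈ 104000 km².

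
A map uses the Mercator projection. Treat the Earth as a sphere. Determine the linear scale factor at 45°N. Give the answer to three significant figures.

Mercator is conformal, so the point scale is isotropic: h = k = sec φ = 1/cos φ.
k = 1/cos 45° = 1/0.7071 = 1.414.

1.41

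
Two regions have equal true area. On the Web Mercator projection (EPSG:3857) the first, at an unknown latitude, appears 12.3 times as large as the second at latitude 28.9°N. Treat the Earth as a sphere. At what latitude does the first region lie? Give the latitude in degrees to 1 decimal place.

75.5°

On Mercator, (apparent₁)/(apparent₂) = sec²φ₁ / sec²φ₂ when true areas are equal.
cos²φ₂ / cos²φ₁ = 12.3  ⇒  cos φ₁ = cos 28.9° / √12.3 = 0.8755/3.507 = 0.2496.
φ₁ = arccos(0.2496) ≈ 75.5°.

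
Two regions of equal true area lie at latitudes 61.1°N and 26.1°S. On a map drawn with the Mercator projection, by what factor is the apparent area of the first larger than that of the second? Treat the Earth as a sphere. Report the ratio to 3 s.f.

3.45

Mercator is conformal with k = sec φ, so areal scale = k² = sec²φ.
At 61.1°: sec²(61.1°) = 1/0.4833² = 4.282.
At 26.1°: sec²(26.1°) = 1/0.8980² = 1.240.
Ratio = 4.282/1.240 = cos²(26.1°)/cos²(61.1°) ≈ 3.45.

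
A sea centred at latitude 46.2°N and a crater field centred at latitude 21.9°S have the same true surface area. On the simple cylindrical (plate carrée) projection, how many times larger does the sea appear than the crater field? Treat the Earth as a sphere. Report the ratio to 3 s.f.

For the equirectangular projection with φ₀ = 0 (plate carrée), h = 1 along meridians and k = sec φ along parallels.
Areal scale at 46.2°: h·k = 1.000 × 1.445 = 1.445.
Areal scale at 21.9°: h·k = 1.000 × 1.078 = 1.078.
Ratio = 1.445/1.078 ≈ 1.34.

1.34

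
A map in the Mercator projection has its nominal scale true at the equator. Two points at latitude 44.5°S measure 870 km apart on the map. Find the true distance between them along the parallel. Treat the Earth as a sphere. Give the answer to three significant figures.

621 km

For Mercator, h = k = sec φ (a conformal cylindrical projection has a single point scale, 1/cos φ).
Along the parallel at 44.5°, map distances are exaggerated by k = sec 44.5° = 1.402.
True distance = 870 / 1.402 = 870 × cos 44.5° ≈ 621 km.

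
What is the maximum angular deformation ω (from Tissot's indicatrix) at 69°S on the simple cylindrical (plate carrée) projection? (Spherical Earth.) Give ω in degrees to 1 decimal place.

For the equirectangular projection with φ₀ = 0 (plate carrée), h = 1 along meridians and k = sec φ along parallels.
At 69°: h = 1.000, k = 2.790; principal scales a = 2.790, b = 1.000.
sin(ω/2) = (a − b)/(a + b) = 1.790/3.790 = 0.4724, so ω = 2 arcsin(0.4724) ≈ 56.4°.

56.4°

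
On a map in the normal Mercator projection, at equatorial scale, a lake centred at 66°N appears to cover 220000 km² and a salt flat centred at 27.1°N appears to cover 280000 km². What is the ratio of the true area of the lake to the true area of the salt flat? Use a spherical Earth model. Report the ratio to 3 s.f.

0.164

On Mercator the areal scale is sec²φ, so true area = apparent × cos²φ.
True area of lake: 220000 × cos²(66°) = 220000 × 0.1654 = 36400 km².
True area of salt flat: 280000 × cos²(27.1°) = 280000 × 0.7925 = 221900 km².
Ratio = 36400 / 221900 ≈ 0.164.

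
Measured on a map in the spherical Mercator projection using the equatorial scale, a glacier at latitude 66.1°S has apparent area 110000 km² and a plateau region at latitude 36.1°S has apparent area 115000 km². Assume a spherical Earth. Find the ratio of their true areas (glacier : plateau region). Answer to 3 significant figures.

Since Mercator area scale is 1/cos²φ, the true area equals the apparent area multiplied by cos²φ.
True area of glacier: 110000 × cos²(66.1°) = 110000 × 0.1641 = 18060 km².
True area of plateau region: 115000 × cos²(36.1°) = 115000 × 0.6528 = 75080 km².
Ratio = 18060 / 75080 ≈ 0.240.

0.240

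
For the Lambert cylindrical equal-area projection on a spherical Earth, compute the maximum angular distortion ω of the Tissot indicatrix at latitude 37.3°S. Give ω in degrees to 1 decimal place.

26.0°

The Lambert cylindrical equal-area projection is the cylindrical equal-area projection with its standard parallel at the equator (φ₀ = 0). A cylindrical equal-area projection with standard parallel φ₀ has meridian scale h = cos φ / cos φ₀ and parallel scale k = cos φ₀ / cos φ (so areas are preserved, h·k = 1).
At 37.3°: h = 0.7955, k = 1.257; principal scales a = 1.257, b = 0.7955.
sin(ω/2) = (a − b)/(a + b) = 0.4616/2.053 = 0.2249, so ω = 2 arcsin(0.2249) ≈ 26.0°.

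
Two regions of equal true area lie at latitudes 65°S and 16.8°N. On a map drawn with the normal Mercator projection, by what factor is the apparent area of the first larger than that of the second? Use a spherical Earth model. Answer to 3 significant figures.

5.13

On Mercator, area is exaggerated by sec²φ = 1/cos²φ.
At 65°: sec²(65°) = 1/0.4226² = 5.599.
At 16.8°: sec²(16.8°) = 1/0.9573² = 1.091.
Ratio = 5.599/1.091 = cos²(16.8°)/cos²(65°) ≈ 5.13.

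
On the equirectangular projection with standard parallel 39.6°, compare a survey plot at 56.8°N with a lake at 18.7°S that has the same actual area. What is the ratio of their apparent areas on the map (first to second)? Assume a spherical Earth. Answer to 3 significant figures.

The equidistant cylindrical projection with φ₀ = 39.6° has h = 1 (meridians true) and k = cos φ₀ / cos φ along parallels.
Areal scale at 56.8°: h·k = 1.000 × 1.407 = 1.407.
Areal scale at 18.7°: h·k = 1.000 × 0.8135 = 0.8135.
Ratio = 1.407/0.8135 ≈ 1.73.

1.73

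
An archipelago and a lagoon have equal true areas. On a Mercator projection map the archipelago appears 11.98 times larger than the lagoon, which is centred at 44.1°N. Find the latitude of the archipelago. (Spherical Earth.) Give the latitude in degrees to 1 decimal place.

On Mercator, (apparent₁)/(apparent₂) = sec²φ₁ / sec²φ₂ when true areas are equal.
cos²φ₂ / cos²φ₁ = 11.98  ⇒  cos φ₁ = cos 44.1° / √11.98 = 0.7181/3.461 = 0.2075.
φ₁ = arccos(0.2075) ≈ 78.0°.

78.0°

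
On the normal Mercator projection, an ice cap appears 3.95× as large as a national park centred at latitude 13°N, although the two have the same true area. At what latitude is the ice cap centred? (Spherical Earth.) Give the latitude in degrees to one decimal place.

60.6°

On Mercator, (apparent₁)/(apparent₂) = sec²φ₁ / sec²φ₂ when true areas are equal.
cos²φ₂ / cos²φ₁ = 3.95  ⇒  cos φ₁ = cos 13° / √3.95 = 0.9744/1.987 = 0.4903.
φ₁ = arccos(0.4903) ≈ 60.6°.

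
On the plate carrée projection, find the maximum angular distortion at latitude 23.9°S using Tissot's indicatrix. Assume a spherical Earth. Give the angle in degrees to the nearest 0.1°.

For the equirectangular projection with φ₀ = 0 (plate carrée), h = 1 along meridians and k = sec φ along parallels.
At 23.9°: h = 1.000, k = 1.094; principal scales a = 1.094, b = 1.000.
sin(ω/2) = (a − b)/(a + b) = 0.09379/2.094 = 0.04479, so ω = 2 arcsin(0.04479) ≈ 5.1°.

5.1°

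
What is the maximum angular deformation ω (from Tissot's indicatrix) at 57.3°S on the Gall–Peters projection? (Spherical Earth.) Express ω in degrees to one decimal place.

30.5°

The Gall–Peters projection is cylindrical equal-area with φ₀ = 45°. A cylindrical equal-area projection with standard parallel φ₀ has meridian scale h = cos φ / cos φ₀ and parallel scale k = cos φ₀ / cos φ (so areas are preserved, h·k = 1).
At 57.3°: h = 0.7640, k = 1.309; principal scales a = 1.309, b = 0.7640.
sin(ω/2) = (a − b)/(a + b) = 0.5449/2.073 = 0.2629, so ω = 2 arcsin(0.2629) ≈ 30.5°.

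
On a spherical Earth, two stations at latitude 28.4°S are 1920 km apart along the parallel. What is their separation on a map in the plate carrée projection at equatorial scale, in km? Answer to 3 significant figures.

In the plate carrée (x = Rλ, y = Rφ), meridians are true-scale (h = 1) and parallels are stretched by k = sec φ.
Along the parallel, k = sec 28.4° = 1/0.8796 = 1.137.
Map distance = 1920 × 1.137 ≈ 2180 km.

2180 km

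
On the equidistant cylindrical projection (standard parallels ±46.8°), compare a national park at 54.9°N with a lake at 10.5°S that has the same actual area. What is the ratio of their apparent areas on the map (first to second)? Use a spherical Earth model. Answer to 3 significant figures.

1.71

With standard parallel φ₀ = 46.8°, the equirectangular projection gives x = Rλ cos φ₀, y = Rφ, so h = 1 and k = cos 46.8° / cos φ.
Areal scale at 54.9°: h·k = 1.000 × 1.191 = 1.191.
Areal scale at 10.5°: h·k = 1.000 × 0.6962 = 0.6962.
Ratio = 1.191/0.6962 ≈ 1.71.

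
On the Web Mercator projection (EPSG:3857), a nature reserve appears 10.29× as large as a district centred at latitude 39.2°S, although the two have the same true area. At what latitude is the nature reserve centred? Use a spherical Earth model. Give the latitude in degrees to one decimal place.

On Mercator, (apparent₁)/(apparent₂) = sec²φ₁ / sec²φ₂ when true areas are equal.
cos²φ₂ / cos²φ₁ = 10.29  ⇒  cos φ₁ = cos 39.2° / √10.29 = 0.7749/3.208 = 0.2416.
φ₁ = arccos(0.2416) ≈ 76.0°.

76.0°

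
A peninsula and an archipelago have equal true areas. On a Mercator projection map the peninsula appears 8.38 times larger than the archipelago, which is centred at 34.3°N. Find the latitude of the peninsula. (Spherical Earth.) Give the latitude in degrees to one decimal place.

For equal true areas on Mercator, apparent areas scale as sec²φ, so the ratio is cos²φ₂ / cos²φ₁.
cos²φ₂ / cos²φ₁ = 8.38  ⇒  cos φ₁ = cos 34.3° / √8.38 = 0.8261/2.895 = 0.2854.
φ₁ = arccos(0.2854) ≈ 73.4°.

73.4°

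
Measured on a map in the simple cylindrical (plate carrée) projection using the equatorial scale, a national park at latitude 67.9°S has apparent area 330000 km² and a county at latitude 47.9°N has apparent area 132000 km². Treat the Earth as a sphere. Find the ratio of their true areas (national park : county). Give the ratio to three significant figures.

Plate carrée has h = 1 and k = sec φ, giving areal scale sec φ; true area = (apparent area) · cos φ.
True area of national park: 330000 × cos(67.9°) = 330000 × 0.3762 = 124200 km².
True area of county: 132000 × cos(47.9°) = 132000 × 0.6704 = 88500 km².
Ratio = 124200 / 88500 ≈ 1.40.

1.40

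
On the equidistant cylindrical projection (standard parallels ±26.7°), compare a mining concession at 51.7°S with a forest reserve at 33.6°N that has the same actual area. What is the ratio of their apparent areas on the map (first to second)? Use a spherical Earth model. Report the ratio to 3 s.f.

With standard parallel φ₀ = 26.7°, the equirectangular projection gives x = Rλ cos φ₀, y = Rφ, so h = 1 and k = cos 26.7° / cos φ.
Areal scale at 51.7°: h·k = 1.000 × 1.441 = 1.441.
Areal scale at 33.6°: h·k = 1.000 × 1.073 = 1.073.
Ratio = 1.441/1.073 ≈ 1.34.

1.34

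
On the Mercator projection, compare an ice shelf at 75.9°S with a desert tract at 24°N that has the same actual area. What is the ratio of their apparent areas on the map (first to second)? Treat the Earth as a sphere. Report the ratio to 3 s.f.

14.1

On Mercator, area is exaggerated by sec²φ = 1/cos²φ.
At 75.9°: sec²(75.9°) = 1/0.2436² = 16.85.
At 24°: sec²(24°) = 1/0.9135² = 1.198.
Ratio = 16.85/1.198 = cos²(24°)/cos²(75.9°) ≈ 14.1.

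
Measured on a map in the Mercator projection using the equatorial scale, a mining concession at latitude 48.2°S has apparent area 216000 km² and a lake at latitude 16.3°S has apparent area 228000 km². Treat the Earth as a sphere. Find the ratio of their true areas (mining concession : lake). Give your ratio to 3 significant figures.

Mercator's areal exaggeration is sec²φ; hence true area = (apparent area) · cos²φ.
True area of mining concession: 216000 × cos²(48.2°) = 216000 × 0.4443 = 95960 km².
True area of lake: 228000 × cos²(16.3°) = 228000 × 0.9212 = 210000 km².
Ratio = 95960 / 210000 ≈ 0.457.

0.457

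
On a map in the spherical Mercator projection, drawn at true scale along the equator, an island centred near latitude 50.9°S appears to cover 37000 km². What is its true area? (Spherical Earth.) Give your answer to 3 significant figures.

The Mercator projection is conformal; its linear scale factor is the same in every direction and equals sec φ = 1/cos φ.
Areal scale = k² = sec²φ = 1/cos²(50.9°) = 1/0.6307² = 2.514.
True area = apparent / (areal scale) = 37000 / 2.514 ≈ 14700 km².

14700 km²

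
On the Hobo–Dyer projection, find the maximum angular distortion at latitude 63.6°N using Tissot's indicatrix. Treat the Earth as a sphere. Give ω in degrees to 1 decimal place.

The Hobo–Dyer projection is cylindrical equal-area with φ₀ = 37.5°. For cylindrical equal-area with standard parallel φ₀, h = cos φ / cos φ₀ and k = cos φ₀ / cos φ, so h·k = 1.
At 63.6°: h = 0.5605, k = 1.784; principal scales a = 1.784, b = 0.5605.
sin(ω/2) = (a − b)/(a + b) = 1.224/2.345 = 0.5219, so ω = 2 arcsin(0.5219) ≈ 62.9°.

62.9°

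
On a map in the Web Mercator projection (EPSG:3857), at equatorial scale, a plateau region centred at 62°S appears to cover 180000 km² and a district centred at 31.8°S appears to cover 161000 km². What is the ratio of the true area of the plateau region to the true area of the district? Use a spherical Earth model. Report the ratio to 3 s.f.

On Mercator the areal scale is sec²φ, so true area = apparent × cos²φ.
True area of plateau region: 180000 × cos²(62°) = 180000 × 0.2204 = 39670 km².
True area of district: 161000 × cos²(31.8°) = 161000 × 0.7223 = 116300 km².
Ratio = 39670 / 116300 ≈ 0.341.

0.341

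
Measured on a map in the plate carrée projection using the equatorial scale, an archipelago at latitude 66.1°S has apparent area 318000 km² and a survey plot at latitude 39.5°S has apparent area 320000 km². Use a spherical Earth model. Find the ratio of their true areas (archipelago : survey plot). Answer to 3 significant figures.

Plate carrée has h = 1 and k = sec φ, giving areal scale sec φ; true area = (apparent area) · cos φ.
True area of archipelago: 318000 × cos(66.1°) = 318000 × 0.4051 = 128800 km².
True area of survey plot: 320000 × cos(39.5°) = 320000 × 0.7716 = 246900 km².
Ratio = 128800 / 246900 ≈ 0.522.

0.522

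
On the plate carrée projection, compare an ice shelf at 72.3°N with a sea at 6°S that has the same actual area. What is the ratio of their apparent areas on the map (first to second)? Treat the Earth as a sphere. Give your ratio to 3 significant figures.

3.27

For the equirectangular projection with φ₀ = 0 (plate carrée), h = 1 along meridians and k = sec φ along parallels.
Areal scale at 72.3°: h·k = 1.000 × 3.289 = 3.289.
Areal scale at 6°: h·k = 1.000 × 1.006 = 1.006.
Ratio = 3.289/1.006 ≈ 3.27.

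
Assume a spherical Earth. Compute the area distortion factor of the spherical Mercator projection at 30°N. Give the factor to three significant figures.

1.33

Mercator is conformal, so the point scale is isotropic: h = k = sec φ = 1/cos φ.
Areal scale = k² = sec²φ = 1/cos²(30°) = 1/0.8660² = 1.333.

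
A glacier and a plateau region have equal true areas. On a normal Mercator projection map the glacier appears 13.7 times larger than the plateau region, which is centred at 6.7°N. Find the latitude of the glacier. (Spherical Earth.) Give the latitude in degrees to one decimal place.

74.4°

For equal true areas on Mercator, apparent areas scale as sec²φ, so the ratio is cos²φ₂ / cos²φ₁.
cos²φ₂ / cos²φ₁ = 13.7  ⇒  cos φ₁ = cos 6.7° / √13.7 = 0.9932/3.701 = 0.2683.
φ₁ = arccos(0.2683) ≈ 74.4°.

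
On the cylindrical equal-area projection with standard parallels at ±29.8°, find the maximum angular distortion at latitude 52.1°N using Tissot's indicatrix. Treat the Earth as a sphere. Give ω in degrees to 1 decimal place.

38.8°

Cylindrical equal-area (φ₀ = 29.8°): h = cos φ / cos 29.8° along meridians, k = cos 29.8° / cos φ along parallels; h·k = 1.
At 52.1°: h = 0.7079, k = 1.413; principal scales a = 1.413, b = 0.7079.
sin(ω/2) = (a − b)/(a + b) = 0.7047/2.121 = 0.3323, so ω = 2 arcsin(0.3323) ≈ 38.8°.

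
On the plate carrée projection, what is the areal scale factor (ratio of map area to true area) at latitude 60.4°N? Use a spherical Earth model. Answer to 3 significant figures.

2.02

In the plate carrée (x = Rλ, y = Rφ), meridians are true-scale (h = 1) and parallels are stretched by k = sec φ.
Areal scale = h·k = 1 × sec φ; at 60.4°, h = 1.000, k = 2.025, so h·k = 2.025.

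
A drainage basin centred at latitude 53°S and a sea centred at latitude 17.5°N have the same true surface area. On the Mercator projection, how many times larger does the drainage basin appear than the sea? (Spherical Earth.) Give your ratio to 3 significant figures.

Mercator areal scale is sec²φ.
At 53°: sec²(53°) = 1/0.6018² = 2.761.
At 17.5°: sec²(17.5°) = 1/0.9537² = 1.099.
Ratio = 2.761/1.099 = cos²(17.5°)/cos²(53°) ≈ 2.51.

2.51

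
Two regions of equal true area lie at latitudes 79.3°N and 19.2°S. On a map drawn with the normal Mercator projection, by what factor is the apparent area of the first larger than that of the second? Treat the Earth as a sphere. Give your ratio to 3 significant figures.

25.9

Mercator is conformal with k = sec φ, so areal scale = k² = sec²φ.
At 79.3°: sec²(79.3°) = 1/0.1857² = 29.01.
At 19.2°: sec²(19.2°) = 1/0.9444² = 1.121.
Ratio = 29.01/1.121 = cos²(19.2°)/cos²(79.3°) ≈ 25.9.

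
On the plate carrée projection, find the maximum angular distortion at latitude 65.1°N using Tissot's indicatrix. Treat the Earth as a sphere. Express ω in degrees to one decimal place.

48.1°

In the plate carrée (x = Rλ, y = Rφ), meridians are true-scale (h = 1) and parallels are stretched by k = sec φ.
At 65.1°: h = 1.000, k = 2.375; principal scales a = 2.375, b = 1.000.
sin(ω/2) = (a − b)/(a + b) = 1.375/3.375 = 0.4074, so ω = 2 arcsin(0.4074) ≈ 48.1°.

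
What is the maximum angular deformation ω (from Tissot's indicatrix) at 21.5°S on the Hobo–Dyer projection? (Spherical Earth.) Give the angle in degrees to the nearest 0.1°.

18.2°

The Hobo–Dyer projection is cylindrical equal-area with φ₀ = 37.5°. For cylindrical equal-area with standard parallel φ₀, h = cos φ / cos φ₀ and k = cos φ₀ / cos φ, so h·k = 1.
At 21.5°: h = 1.173, k = 0.8527; principal scales a = 1.173, b = 0.8527.
sin(ω/2) = (a − b)/(a + b) = 0.3201/2.025 = 0.1580, so ω = 2 arcsin(0.1580) ≈ 18.2°.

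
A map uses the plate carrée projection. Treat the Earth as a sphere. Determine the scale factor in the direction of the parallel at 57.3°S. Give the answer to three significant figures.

Plate carrée maps x = Rλ, y = Rφ. The meridian scale is h = 1 and the parallel scale is k = 1/cos φ = sec φ.
k = 1/cos 57.3° = 1/0.5402 = 1.851.

1.85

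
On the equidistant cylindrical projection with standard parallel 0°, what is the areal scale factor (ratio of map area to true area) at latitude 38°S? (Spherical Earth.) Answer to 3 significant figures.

In the plate carrée (x = Rλ, y = Rφ), meridians are true-scale (h = 1) and parallels are stretched by k = sec φ.
Areal scale = h·k = 1 × sec φ; at 38°, h = 1.000, k = 1.269, so h·k = 1.269.

1.27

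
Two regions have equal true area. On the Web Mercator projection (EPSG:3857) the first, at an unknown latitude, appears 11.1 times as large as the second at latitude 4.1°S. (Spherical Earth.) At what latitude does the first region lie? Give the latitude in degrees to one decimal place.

72.6°

On Mercator, (apparent₁)/(apparent₂) = sec²φ₁ / sec²φ₂ when true areas are equal.
cos²φ₂ / cos²φ₁ = 11.1  ⇒  cos φ₁ = cos 4.1° / √11.1 = 0.9974/3.332 = 0.2994.
φ₁ = arccos(0.2994) ≈ 72.6°.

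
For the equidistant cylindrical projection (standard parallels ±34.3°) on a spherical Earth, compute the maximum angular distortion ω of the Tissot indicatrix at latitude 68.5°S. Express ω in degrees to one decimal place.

45.3°

The equidistant cylindrical projection with φ₀ = 34.3° has h = 1 (meridians true) and k = cos φ₀ / cos φ along parallels.
At 68.5°: h = 1.000, k = 2.254; principal scales a = 2.254, b = 1.000.
sin(ω/2) = (a − b)/(a + b) = 1.254/3.254 = 0.3854, so ω = 2 arcsin(0.3854) ≈ 45.3°.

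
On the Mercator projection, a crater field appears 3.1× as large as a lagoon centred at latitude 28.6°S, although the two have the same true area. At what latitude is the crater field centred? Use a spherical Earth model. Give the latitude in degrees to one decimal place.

60.1°

On Mercator, (apparent₁)/(apparent₂) = sec²φ₁ / sec²φ₂ when true areas are equal.
cos²φ₂ / cos²φ₁ = 3.1  ⇒  cos φ₁ = cos 28.6° / √3.1 = 0.8780/1.761 = 0.4987.
φ₁ = arccos(0.4987) ≈ 60.1°.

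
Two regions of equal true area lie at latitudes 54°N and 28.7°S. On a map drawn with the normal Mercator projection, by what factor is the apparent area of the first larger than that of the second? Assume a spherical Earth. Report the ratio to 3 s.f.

2.23

Mercator areal scale is sec²φ.
At 54°: sec²(54°) = 1/0.5878² = 2.894.
At 28.7°: sec²(28.7°) = 1/0.8771² = 1.300.
Ratio = 2.894/1.300 = cos²(28.7°)/cos²(54°) ≈ 2.23.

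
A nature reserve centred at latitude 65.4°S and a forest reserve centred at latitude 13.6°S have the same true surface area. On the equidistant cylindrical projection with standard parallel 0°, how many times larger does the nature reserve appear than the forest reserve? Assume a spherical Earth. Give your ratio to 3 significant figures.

In the plate carrée (x = Rλ, y = Rφ), meridians are true-scale (h = 1) and parallels are stretched by k = sec φ.
Areal scale at 65.4°: h·k = 1.000 × 2.402 = 2.402.
Areal scale at 13.6°: h·k = 1.000 × 1.029 = 1.029.
Ratio = 2.402/1.029 ≈ 2.33.

2.33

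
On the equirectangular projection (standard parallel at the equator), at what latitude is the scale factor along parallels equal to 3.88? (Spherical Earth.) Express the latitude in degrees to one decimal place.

75.1°

Plate carrée: h = 1, k = sec φ along parallels.
sec φ = 3.88  ⇒  cos φ = 0.2577  ⇒  φ ≈ 75.1°.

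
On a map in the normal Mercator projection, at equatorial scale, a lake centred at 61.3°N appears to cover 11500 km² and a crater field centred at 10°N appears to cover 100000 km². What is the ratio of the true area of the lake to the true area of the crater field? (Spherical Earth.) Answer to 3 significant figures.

On Mercator the areal scale is sec²φ, so true area = apparent × cos²φ.
True area of lake: 11500 × cos²(61.3°) = 11500 × 0.2306 = 2652 km².
True area of crater field: 100000 × cos²(10°) = 100000 × 0.9698 = 96980 km².
Ratio = 2652 / 96980 ≈ 0.0273.

0.0273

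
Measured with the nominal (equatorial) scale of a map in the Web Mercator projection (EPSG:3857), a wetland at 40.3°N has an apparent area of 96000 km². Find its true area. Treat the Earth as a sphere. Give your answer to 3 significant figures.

55800 km²

For Mercator, h = k = sec φ (a conformal cylindrical projection has a single point scale, 1/cos φ).
Areal scale = k² = sec²φ = 1/cos²(40.3°) = 1/0.7627² = 1.719.
True area = apparent / (areal scale) = 96000 / 1.719 ≈ 55800 km².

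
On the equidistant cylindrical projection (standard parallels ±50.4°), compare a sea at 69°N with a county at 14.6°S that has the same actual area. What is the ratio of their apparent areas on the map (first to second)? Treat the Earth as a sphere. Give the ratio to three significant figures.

In the equirectangular projection with standard parallel φ₀ = 50.4° (x = Rλ cos φ₀, y = Rφ), meridians are true-scale (h = 1) and the parallel scale is k = cos φ₀ / cos φ.
Areal scale at 69°: h·k = 1.000 × 1.779 = 1.779.
Areal scale at 14.6°: h·k = 1.000 × 0.6587 = 0.6587.
Ratio = 1.779/0.6587 ≈ 2.70.

2.70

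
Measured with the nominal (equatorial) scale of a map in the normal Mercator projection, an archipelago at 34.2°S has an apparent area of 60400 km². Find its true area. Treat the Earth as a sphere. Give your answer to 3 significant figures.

Mercator is conformal, so the point scale is isotropic: h = k = sec φ = 1/cos φ.
Areal scale = k² = sec²φ = 1/cos²(34.2°) = 1/0.8271² = 1.462.
True area = apparent / (areal scale) = 60400 / 1.462 ≈ 41300 km².

41300 km²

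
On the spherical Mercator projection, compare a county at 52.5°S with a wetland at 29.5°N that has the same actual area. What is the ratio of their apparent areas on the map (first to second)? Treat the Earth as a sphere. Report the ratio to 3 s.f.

2.04

Mercator areal scale is sec²φ.
At 52.5°: sec²(52.5°) = 1/0.6088² = 2.698.
At 29.5°: sec²(29.5°) = 1/0.8704² = 1.320.
Ratio = 2.698/1.320 = cos²(29.5°)/cos²(52.5°) ≈ 2.04.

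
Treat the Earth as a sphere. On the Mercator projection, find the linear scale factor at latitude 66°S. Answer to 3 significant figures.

Mercator is conformal, so the point scale is isotropic: h = k = sec φ = 1/cos φ.
k = 1/cos 66° = 1/0.4067 = 2.459.

2.46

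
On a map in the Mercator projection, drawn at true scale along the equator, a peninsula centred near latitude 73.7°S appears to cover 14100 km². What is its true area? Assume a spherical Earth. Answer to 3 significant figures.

The Mercator projection is conformal; its linear scale factor is the same in every direction and equals sec φ = 1/cos φ.
Areal scale = k² = sec²φ = 1/cos²(73.7°) = 1/0.2807² = 12.69.
True area = apparent / (areal scale) = 14100 / 12.69 ≈ 1110 km².

1110 km²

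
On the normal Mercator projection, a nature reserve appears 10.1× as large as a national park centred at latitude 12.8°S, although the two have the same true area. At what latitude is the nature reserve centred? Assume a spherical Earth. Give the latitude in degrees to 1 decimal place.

72.1°

For equal true areas on Mercator, apparent areas scale as sec²φ, so the ratio is cos²φ₂ / cos²φ₁.
cos²φ₂ / cos²φ₁ = 10.1  ⇒  cos φ₁ = cos 12.8° / √10.1 = 0.9751/3.178 = 0.3068.
φ₁ = arccos(0.3068) ≈ 72.1°.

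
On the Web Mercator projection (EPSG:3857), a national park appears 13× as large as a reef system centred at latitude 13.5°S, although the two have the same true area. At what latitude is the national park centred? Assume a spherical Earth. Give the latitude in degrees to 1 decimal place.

74.4°

Mercator areal scale is sec²φ, so apparent-area ratio = sec²φ₁ / sec²φ₂ = cos²φ₂ / cos²φ₁.
cos²φ₂ / cos²φ₁ = 13  ⇒  cos φ₁ = cos 13.5° / √13 = 0.9724/3.606 = 0.2697.
φ₁ = arccos(0.2697) ≈ 74.4°.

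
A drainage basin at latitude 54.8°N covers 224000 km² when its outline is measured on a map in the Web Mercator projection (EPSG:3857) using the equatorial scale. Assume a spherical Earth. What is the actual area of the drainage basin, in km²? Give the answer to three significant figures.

Mercator is conformal, so the point scale is isotropic: h = k = sec φ = 1/cos φ.
Areal scale = k² = sec²φ = 1/cos²(54.8°) = 1/0.5764² = 3.010.
True area = apparent / (areal scale) = 224000 / 3.010 ≈ 74400 km².

74400 km²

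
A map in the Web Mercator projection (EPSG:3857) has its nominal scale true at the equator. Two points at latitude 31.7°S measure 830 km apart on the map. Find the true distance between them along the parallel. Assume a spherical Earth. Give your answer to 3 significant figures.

For Mercator, h = k = sec φ (a conformal cylindrical projection has a single point scale, 1/cos φ).
Along the parallel at 31.7°, map distances are exaggerated by k = sec 31.7° = 1.175.
True distance = 830 / 1.175 = 830 × cos 31.7° ≈ 706 km.

706 km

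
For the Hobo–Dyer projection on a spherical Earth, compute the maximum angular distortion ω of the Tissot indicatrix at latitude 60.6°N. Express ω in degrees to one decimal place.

53.0°

Hobo–Dyer is a cylindrical equal-area projection with standard parallels at ±37.5°. A cylindrical equal-area projection with standard parallel φ₀ has meridian scale h = cos φ / cos φ₀ and parallel scale k = cos φ₀ / cos φ (so areas are preserved, h·k = 1).
At 60.6°: h = 0.6188, k = 1.616; principal scales a = 1.616, b = 0.6188.
sin(ω/2) = (a − b)/(a + b) = 0.9973/2.235 = 0.4463, so ω = 2 arcsin(0.4463) ≈ 53.0°.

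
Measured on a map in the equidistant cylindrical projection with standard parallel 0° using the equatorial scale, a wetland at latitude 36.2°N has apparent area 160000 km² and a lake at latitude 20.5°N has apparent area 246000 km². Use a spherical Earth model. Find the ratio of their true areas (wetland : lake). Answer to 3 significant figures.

0.560

On the plate carrée, areal scale = h·k = 1 × sec φ, so true area = apparent × cos φ.
True area of wetland: 160000 × cos(36.2°) = 160000 × 0.8070 = 129100 km².
True area of lake: 246000 × cos(20.5°) = 246000 × 0.9367 = 230400 km².
Ratio = 129100 / 230400 ≈ 0.560.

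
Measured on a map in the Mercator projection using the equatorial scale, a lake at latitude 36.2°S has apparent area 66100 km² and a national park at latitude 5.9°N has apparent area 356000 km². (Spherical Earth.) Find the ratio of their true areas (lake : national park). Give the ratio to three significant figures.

0.122

Since Mercator area scale is 1/cos²φ, the true area equals the apparent area multiplied by cos²φ.
True area of lake: 66100 × cos²(36.2°) = 66100 × 0.6512 = 43040 km².
True area of national park: 356000 × cos²(5.9°) = 356000 × 0.9894 = 352200 km².
Ratio = 43040 / 352200 ≈ 0.122.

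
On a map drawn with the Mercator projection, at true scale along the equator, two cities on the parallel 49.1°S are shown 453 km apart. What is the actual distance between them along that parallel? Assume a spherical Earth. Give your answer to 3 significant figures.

Mercator is conformal, so the point scale is isotropic: h = k = sec φ = 1/cos φ.
Along the parallel at 49.1°, map distances are exaggerated by k = sec 49.1° = 1.527.
True distance = 453 / 1.527 = 453 × cos 49.1° ≈ 297 km.

297 km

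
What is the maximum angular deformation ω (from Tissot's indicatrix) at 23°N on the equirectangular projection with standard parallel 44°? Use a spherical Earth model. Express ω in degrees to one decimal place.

With standard parallel φ₀ = 44°, the equirectangular projection gives x = Rλ cos φ₀, y = Rφ, so h = 1 and k = cos 44° / cos φ.
At 23°: h = 1.000, k = 0.7815; principal scales a = 1.000, b = 0.7815.
sin(ω/2) = (a − b)/(a + b) = 0.2185/1.781 = 0.1227, so ω = 2 arcsin(0.1227) ≈ 14.1°.

14.1°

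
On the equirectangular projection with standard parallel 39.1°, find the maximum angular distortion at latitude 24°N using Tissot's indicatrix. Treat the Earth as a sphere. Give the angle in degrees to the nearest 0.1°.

9.3°

The equidistant cylindrical projection with φ₀ = 39.1° has h = 1 (meridians true) and k = cos φ₀ / cos φ along parallels.
At 24°: h = 1.000, k = 0.8495; principal scales a = 1.000, b = 0.8495.
sin(ω/2) = (a − b)/(a + b) = 0.1505/1.849 = 0.08138, so ω = 2 arcsin(0.08138) ≈ 9.3°.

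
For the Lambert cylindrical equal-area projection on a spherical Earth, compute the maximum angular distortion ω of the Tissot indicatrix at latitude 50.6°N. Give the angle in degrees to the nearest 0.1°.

The Lambert cylindrical equal-area projection is the cylindrical equal-area projection with its standard parallel at the equator (φ₀ = 0). A cylindrical equal-area projection with standard parallel φ₀ has meridian scale h = cos φ / cos φ₀ and parallel scale k = cos φ₀ / cos φ (so areas are preserved, h·k = 1).
At 50.6°: h = 0.6347, k = 1.575; principal scales a = 1.575, b = 0.6347.
sin(ω/2) = (a − b)/(a + b) = 0.9407/2.210 = 0.4256, so ω = 2 arcsin(0.4256) ≈ 50.4°.

50.4°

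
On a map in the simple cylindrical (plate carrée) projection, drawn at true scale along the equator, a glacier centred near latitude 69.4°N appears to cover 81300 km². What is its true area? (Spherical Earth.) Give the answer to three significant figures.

In the plate carrée (x = Rλ, y = Rφ), meridians are true-scale (h = 1) and parallels are stretched by k = sec φ.
Areal scale = h·k = 1 × sec φ; at 69.4°, h = 1.000, k = 2.842, so h·k = 2.842.
True area = apparent / (areal scale) = 81300 / 2.842 ≈ 28600 km².

28600 km²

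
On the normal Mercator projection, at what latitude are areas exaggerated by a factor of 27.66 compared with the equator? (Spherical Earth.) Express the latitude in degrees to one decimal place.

Mercator areal scale is sec²φ.
sec²φ = 27.66  ⇒  cos²φ = 0.03615  ⇒  cos φ = 0.1901.
φ = arccos(0.1901) ≈ 79.0°.

79.0°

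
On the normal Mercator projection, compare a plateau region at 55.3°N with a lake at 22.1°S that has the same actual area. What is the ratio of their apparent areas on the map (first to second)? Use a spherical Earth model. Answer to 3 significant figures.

Mercator is conformal with k = sec φ, so areal scale = k² = sec²φ.
At 55.3°: sec²(55.3°) = 1/0.5693² = 3.086.
At 22.1°: sec²(22.1°) = 1/0.9265² = 1.165.
Ratio = 3.086/1.165 = cos²(22.1°)/cos²(55.3°) ≈ 2.65.

2.65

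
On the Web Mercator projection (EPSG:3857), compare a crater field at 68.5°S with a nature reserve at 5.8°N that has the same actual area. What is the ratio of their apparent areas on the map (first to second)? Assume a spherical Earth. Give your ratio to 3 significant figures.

7.37

On Mercator, area is exaggerated by sec²φ = 1/cos²φ.
At 68.5°: sec²(68.5°) = 1/0.3665² = 7.445.
At 5.8°: sec²(5.8°) = 1/0.9949² = 1.010.
Ratio = 7.445/1.010 = cos²(5.8°)/cos²(68.5°) ≈ 7.37.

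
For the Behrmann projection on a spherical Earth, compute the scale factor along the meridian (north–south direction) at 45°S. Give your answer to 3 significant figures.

0.816

Behrmann is a cylindrical equal-area projection with standard parallels at ±30°. A cylindrical equal-area projection with standard parallel φ₀ has meridian scale h = cos φ / cos φ₀ and parallel scale k = cos φ₀ / cos φ (so areas are preserved, h·k = 1).
h = cos 45° / cos 30° = 0.7071/0.8660 = 0.8165.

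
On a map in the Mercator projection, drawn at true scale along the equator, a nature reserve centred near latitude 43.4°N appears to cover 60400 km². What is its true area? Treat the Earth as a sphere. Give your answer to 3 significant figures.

The Mercator projection is conformal; its linear scale factor is the same in every direction and equals sec φ = 1/cos φ.
Areal scale = k² = sec²φ = 1/cos²(43.4°) = 1/0.7266² = 1.894.
True area = apparent / (areal scale) = 60400 / 1.894 ≈ 31900 km².

31900 km²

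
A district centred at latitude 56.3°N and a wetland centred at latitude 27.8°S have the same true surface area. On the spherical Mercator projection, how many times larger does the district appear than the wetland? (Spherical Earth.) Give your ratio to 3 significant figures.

2.54

Mercator is conformal with k = sec φ, so areal scale = k² = sec²φ.
At 56.3°: sec²(56.3°) = 1/0.5548² = 3.248.
At 27.8°: sec²(27.8°) = 1/0.8846² = 1.278.
Ratio = 3.248/1.278 = cos²(27.8°)/cos²(56.3°) ≈ 2.54.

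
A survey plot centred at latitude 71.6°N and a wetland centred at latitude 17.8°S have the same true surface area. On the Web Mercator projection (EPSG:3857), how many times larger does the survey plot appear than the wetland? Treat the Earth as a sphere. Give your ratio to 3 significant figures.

Mercator areal scale is sec²φ.
At 71.6°: sec²(71.6°) = 1/0.3156² = 10.04.
At 17.8°: sec²(17.8°) = 1/0.9521² = 1.103.
Ratio = 10.04/1.103 = cos²(17.8°)/cos²(71.6°) ≈ 9.10.

9.10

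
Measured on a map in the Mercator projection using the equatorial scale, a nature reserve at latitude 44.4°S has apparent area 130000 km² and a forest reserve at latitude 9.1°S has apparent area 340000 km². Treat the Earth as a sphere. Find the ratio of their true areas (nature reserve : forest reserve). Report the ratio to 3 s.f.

Since Mercator area scale is 1/cos²φ, the true area equals the apparent area multiplied by cos²φ.
True area of nature reserve: 130000 × cos²(44.4°) = 130000 × 0.5105 = 66360 km².
True area of forest reserve: 340000 × cos²(9.1°) = 340000 × 0.9750 = 331500 km².
Ratio = 66360 / 331500 ≈ 0.200.

0.200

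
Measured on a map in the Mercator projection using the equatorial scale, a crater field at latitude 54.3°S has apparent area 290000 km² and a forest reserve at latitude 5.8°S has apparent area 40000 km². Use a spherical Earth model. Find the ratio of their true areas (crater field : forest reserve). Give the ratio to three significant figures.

Mercator's areal exaggeration is sec²φ; hence true area = (apparent area) · cos²φ.
True area of crater field: 290000 × cos²(54.3°) = 290000 × 0.3405 = 98750 km².
True area of forest reserve: 40000 × cos²(5.8°) = 40000 × 0.9898 = 39590 km².
Ratio = 98750 / 39590 ≈ 2.49.

2.49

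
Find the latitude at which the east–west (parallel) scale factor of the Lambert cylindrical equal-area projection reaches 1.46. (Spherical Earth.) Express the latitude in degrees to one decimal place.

The Lambert cylindrical equal-area projection is the cylindrical equal-area projection with its standard parallel at the equator (φ₀ = 0). Cylindrical equal-area (φ₀ = 0°): h = cos φ / cos 0° along meridians, k = cos 0° / cos φ along parallels; h·k = 1.
k = cos φ₀ / cos φ = 1.46  ⇒  cos φ = cos 0° / 1.46 = 0.6849.
φ = arccos(0.6849) ≈ 46.8°.

46.8°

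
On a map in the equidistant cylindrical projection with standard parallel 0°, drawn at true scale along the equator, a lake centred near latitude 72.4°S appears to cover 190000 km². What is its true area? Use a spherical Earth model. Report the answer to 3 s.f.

In the plate carrée (x = Rλ, y = Rφ), meridians are true-scale (h = 1) and parallels are stretched by k = sec φ.
Areal scale = h·k = 1 × sec φ; at 72.4°, h = 1.000, k = 3.307, so h·k = 3.307.
True area = apparent / (areal scale) = 190000 / 3.307 ≈ 57500 km².

57500 km²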